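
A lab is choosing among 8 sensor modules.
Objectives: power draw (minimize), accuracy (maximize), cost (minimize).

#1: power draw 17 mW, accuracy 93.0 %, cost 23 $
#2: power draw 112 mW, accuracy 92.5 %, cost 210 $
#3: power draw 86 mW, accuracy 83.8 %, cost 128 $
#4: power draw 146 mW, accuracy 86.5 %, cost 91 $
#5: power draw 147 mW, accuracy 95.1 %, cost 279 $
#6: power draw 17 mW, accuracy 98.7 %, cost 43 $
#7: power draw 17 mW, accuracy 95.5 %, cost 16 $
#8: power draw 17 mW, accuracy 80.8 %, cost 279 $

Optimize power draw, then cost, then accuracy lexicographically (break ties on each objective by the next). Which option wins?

First minimize power draw: best is 17, kept {#1, #6, #7, #8}.
Then minimize cost: best is 16, kept {#7}.

#7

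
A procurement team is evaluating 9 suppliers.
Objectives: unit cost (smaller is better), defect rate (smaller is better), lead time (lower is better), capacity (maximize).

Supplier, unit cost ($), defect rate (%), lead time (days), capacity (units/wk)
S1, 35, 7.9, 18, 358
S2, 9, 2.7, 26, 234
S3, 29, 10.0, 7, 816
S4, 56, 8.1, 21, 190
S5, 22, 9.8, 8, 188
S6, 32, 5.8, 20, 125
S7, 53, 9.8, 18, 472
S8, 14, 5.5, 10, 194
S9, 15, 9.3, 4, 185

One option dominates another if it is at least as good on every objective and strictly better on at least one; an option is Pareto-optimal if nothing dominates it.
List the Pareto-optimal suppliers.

S1: not dominated.
S2: not dominated (best unit cost).
S3: not dominated (best capacity).
S4: dominated by S1 (unit cost 35≤56, defect rate 7.9≤8.1, lead time 18≤21, capacity 358≥190).
S5: not dominated.
S6: dominated by S8 (unit cost 14≤32, defect rate 5.5≤5.8, lead time 10≤20, capacity 194≥125).
S7: not dominated.
S8: not dominated.
S9: not dominated (best lead time).

S1, S2, S3, S5, S7, S8, S9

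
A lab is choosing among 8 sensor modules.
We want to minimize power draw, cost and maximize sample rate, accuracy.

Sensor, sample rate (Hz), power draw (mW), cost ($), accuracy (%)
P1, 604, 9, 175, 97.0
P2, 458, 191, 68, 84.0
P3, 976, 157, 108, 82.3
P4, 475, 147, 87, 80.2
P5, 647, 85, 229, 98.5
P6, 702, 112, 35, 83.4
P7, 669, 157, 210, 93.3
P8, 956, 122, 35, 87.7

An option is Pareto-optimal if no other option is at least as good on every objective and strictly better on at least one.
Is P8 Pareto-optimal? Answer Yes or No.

P1: worse on sample rate (604 vs 956).
P2: worse on sample rate (458 vs 956).
P3: worse on power draw (157 vs 122).
P4: worse on sample rate (475 vs 956).
P5: worse on sample rate (647 vs 956).
P6: worse on sample rate (702 vs 956).
P7: worse on sample rate (669 vs 956).
No option is at least as good as P8 on every objective and strictly better on one.

Yes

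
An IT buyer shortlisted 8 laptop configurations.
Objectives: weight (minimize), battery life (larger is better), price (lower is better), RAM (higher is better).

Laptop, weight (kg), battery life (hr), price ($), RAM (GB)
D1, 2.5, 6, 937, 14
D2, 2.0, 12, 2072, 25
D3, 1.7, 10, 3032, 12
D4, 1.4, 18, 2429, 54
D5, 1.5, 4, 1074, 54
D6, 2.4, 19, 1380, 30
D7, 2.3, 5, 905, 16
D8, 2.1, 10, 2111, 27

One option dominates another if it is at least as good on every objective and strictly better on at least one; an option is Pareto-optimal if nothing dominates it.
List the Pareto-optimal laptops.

D1, D2, D4, D5, D6, D7, D8

D1: not dominated.
D2: not dominated.
D3: dominated by D4 (weight 1.4≤1.7, battery life 18≥10, price 2429≤3032, RAM 54≥12).
D4: not dominated (best weight).
D5: not dominated.
D6: not dominated (best battery life).
D7: not dominated (best price).
D8: not dominated.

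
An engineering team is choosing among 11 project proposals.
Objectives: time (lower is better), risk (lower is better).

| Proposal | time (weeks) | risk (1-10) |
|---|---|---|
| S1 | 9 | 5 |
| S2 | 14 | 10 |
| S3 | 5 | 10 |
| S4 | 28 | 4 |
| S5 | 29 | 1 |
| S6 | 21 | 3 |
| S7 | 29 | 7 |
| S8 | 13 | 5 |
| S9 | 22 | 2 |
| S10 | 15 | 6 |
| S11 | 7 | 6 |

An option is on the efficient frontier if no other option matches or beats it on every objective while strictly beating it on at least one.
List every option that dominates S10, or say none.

S1: time 9≤15, risk 5≤6 — dominates S10.
S8: time 13≤15, risk 5≤6 — dominates S10.
S11: time 7≤15, risk 6≤6 — dominates S10.
Others (S2, S3, S4, S5, S6, S7, S9) are each worse than S10 on at least one objective.

S1, S8, S11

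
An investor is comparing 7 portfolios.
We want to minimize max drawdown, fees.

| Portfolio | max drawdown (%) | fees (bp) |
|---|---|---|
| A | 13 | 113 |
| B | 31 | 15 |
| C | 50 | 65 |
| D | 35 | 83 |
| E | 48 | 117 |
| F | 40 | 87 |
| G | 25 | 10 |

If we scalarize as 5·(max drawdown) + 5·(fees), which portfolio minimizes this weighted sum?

G

A: 5·13 + 5·113 = 630
B: 5·31 + 5·15 = 230
C: 5·50 + 5·65 = 575
D: 5·35 + 5·83 = 590
E: 5·48 + 5·117 = 825
F: 5·40 + 5·87 = 635
G: 5·25 + 5·10 = 175
Lowest: G at 175.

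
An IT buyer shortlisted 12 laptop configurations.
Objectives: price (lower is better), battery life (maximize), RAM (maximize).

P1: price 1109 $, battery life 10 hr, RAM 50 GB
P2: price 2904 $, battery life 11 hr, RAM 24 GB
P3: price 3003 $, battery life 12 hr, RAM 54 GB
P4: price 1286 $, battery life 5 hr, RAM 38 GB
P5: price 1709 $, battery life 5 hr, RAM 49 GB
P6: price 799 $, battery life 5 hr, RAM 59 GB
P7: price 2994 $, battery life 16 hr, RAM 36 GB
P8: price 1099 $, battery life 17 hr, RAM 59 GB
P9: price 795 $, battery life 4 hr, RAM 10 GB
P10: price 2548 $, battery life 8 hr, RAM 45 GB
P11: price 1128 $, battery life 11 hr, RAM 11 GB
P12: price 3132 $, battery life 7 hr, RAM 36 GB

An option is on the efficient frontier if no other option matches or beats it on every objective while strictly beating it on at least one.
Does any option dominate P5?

Yes

P1 vs P5: price 1109≤1709, battery life 10≥5, RAM 50≥49 — P1 is at least as good on every objective and strictly better on at least one, so P1 dominates P5.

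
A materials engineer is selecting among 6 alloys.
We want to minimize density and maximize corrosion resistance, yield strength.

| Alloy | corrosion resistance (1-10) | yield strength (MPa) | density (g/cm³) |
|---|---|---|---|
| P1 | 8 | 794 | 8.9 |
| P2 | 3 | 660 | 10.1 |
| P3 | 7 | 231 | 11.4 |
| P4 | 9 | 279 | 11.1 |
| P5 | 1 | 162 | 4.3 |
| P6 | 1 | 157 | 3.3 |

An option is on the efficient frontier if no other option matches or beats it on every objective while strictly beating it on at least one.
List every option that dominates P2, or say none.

P1

P1: corrosion resistance 8≥3, yield strength 794≥660, density 8.9≤10.1 — dominates P2.
Others (P3, P4, P5, P6) are each worse than P2 on at least one objective.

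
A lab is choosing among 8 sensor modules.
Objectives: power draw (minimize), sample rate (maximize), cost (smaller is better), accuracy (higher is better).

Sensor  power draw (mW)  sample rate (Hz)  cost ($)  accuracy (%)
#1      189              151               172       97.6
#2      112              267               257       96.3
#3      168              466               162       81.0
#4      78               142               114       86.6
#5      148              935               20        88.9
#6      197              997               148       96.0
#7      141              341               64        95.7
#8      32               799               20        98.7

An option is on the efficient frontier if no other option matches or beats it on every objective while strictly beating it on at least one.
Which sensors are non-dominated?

#5, #6, #8

#1: dominated by #8 (power draw 32≤189, sample rate 799≥151, cost 20≤172, accuracy 98.7≥97.6).
#2: dominated by #8 (power draw 32≤112, sample rate 799≥267, cost 20≤257, accuracy 98.7≥96.3).
#3: dominated by #5 (power draw 148≤168, sample rate 935≥466, cost 20≤162, accuracy 88.9≥81.0).
#4: dominated by #8 (power draw 32≤78, sample rate 799≥142, cost 20≤114, accuracy 98.7≥86.6).
#5: not dominated.
#6: not dominated (best sample rate).
#7: dominated by #8 (power draw 32≤141, sample rate 799≥341, cost 20≤64, accuracy 98.7≥95.7).
#8: not dominated (best power draw).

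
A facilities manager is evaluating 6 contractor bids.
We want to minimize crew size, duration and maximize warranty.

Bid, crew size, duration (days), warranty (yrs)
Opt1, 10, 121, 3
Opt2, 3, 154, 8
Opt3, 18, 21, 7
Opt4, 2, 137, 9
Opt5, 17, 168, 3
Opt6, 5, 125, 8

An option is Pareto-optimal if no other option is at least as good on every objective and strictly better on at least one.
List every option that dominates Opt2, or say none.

Opt4: crew size 2≤3, duration 137≤154, warranty 9≥8 — dominates Opt2.
Others (Opt1, Opt3, Opt5, Opt6) are each worse than Opt2 on at least one objective.

Opt4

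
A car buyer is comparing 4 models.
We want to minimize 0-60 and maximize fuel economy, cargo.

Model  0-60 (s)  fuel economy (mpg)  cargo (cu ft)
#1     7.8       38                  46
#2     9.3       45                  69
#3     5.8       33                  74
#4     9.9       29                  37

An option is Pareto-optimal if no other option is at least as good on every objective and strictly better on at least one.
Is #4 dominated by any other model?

#1 vs #4: 0-60 7.8≤9.9, fuel economy 38≥29, cargo 46≥37 — #1 is at least as good on every objective and strictly better on at least one, so #1 dominates #4.

Yes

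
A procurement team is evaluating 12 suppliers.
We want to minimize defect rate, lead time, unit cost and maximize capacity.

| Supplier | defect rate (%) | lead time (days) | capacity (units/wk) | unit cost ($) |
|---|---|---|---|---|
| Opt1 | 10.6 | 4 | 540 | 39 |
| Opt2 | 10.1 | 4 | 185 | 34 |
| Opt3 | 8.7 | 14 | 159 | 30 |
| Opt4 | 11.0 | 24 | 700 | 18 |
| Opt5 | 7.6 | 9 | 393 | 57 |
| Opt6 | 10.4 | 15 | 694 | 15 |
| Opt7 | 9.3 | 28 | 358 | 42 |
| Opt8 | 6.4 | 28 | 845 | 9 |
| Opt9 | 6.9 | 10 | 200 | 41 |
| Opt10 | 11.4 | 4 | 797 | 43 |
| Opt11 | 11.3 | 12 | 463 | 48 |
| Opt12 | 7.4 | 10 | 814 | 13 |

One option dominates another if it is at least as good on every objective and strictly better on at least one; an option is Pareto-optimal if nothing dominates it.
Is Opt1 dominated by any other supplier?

Opt2: worse on capacity (185 vs 540).
Opt3: worse on lead time (14 vs 4).
Opt4: worse on defect rate (11.0 vs 10.6).
Opt5: worse on lead time (9 vs 4).
Opt6: worse on lead time (15 vs 4).
Opt7: worse on lead time (28 vs 4).
Opt8: worse on lead time (28 vs 4).
Opt9: worse on lead time (10 vs 4).
Opt10: worse on defect rate (11.4 vs 10.6).
Opt11: worse on defect rate (11.3 vs 10.6).
Opt12: worse on lead time (10 vs 4).
No option is at least as good as Opt1 on every objective and strictly better on one.

No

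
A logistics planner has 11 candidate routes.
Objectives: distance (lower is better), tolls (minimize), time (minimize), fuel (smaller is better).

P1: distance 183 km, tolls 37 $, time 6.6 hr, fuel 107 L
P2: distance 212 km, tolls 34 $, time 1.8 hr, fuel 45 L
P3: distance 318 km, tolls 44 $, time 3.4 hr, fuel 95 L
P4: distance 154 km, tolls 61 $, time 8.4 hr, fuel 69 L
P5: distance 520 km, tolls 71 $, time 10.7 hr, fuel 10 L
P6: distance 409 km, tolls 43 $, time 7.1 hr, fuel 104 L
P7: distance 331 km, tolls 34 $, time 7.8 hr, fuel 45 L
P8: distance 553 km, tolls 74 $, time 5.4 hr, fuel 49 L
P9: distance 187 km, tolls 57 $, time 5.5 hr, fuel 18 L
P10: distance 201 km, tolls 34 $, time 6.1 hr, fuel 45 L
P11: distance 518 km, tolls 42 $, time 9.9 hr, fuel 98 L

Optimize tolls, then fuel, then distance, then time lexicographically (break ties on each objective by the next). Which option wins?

First minimize tolls: best is 34, kept {P2, P7, P10}.
Then minimize fuel: best is 45, kept {P2, P7, P10}.
Then minimize distance: best is 201, kept {P10}.

P10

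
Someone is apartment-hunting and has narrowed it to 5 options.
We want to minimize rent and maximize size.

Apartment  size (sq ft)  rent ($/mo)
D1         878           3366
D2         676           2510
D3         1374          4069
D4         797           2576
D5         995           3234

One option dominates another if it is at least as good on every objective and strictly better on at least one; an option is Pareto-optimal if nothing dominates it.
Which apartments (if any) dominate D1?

D5

D5: size 995≥878, rent 3234≤3366 — dominates D1.
Others (D2, D3, D4) are each worse than D1 on at least one objective.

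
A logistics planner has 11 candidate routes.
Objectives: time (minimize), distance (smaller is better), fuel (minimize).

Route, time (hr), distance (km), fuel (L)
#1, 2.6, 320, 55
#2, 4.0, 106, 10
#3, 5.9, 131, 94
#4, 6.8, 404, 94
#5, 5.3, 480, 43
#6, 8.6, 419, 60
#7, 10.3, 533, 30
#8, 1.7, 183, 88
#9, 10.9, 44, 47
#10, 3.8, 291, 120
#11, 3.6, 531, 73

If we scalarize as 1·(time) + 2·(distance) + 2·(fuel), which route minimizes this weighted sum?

#1: 1·2.6 + 2·320 + 2·55 = 752.6
#2: 1·4.0 + 2·106 + 2·10 = 236.0
#3: 1·5.9 + 2·131 + 2·94 = 455.9
#4: 1·6.8 + 2·404 + 2·94 = 1002.8
#5: 1·5.3 + 2·480 + 2·43 = 1051.3
#6: 1·8.6 + 2·419 + 2·60 = 966.6
#7: 1·10.3 + 2·533 + 2·30 = 1136.3
#8: 1·1.7 + 2·183 + 2·88 = 543.7
#9: 1·10.9 + 2·44 + 2·47 = 192.9
#10: 1·3.8 + 2·291 + 2·120 = 825.8
#11: 1·3.6 + 2·531 + 2·73 = 1211.6
Lowest: #9 at 192.9.

#9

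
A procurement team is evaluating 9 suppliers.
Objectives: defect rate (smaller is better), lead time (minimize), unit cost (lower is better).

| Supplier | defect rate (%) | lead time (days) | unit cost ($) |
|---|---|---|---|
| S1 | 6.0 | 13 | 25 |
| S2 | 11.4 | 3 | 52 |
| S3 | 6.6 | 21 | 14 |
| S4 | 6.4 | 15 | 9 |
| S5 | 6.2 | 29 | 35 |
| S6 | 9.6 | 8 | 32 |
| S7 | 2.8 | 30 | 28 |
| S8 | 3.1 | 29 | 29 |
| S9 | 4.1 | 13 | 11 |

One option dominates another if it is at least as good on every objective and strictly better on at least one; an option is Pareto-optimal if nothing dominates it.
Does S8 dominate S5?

S8 vs S5: defect rate 3.1≤6.2, lead time 29≤29, unit cost 29≤35 — S8 is at least as good on every objective with at least one strict improvement.

Yes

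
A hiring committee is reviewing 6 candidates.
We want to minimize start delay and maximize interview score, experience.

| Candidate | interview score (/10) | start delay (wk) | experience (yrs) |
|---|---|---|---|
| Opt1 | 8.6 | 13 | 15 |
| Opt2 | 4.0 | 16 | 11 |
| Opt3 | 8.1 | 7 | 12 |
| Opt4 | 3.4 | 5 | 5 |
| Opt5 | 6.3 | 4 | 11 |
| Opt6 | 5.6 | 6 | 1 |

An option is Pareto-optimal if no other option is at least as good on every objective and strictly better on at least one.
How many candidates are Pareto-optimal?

Opt1: not dominated (best interview score).
Opt2: dominated by Opt1 (interview score 8.6≥4.0, start delay 13≤16, experience 15≥11).
Opt3: not dominated.
Opt4: dominated by Opt5 (interview score 6.3≥3.4, start delay 4≤5, experience 11≥5).
Opt5: not dominated (best start delay).
Opt6: dominated by Opt5 (interview score 6.3≥5.6, start delay 4≤6, experience 11≥1).
Pareto-optimal: Opt1, Opt3, Opt5 → 3.

3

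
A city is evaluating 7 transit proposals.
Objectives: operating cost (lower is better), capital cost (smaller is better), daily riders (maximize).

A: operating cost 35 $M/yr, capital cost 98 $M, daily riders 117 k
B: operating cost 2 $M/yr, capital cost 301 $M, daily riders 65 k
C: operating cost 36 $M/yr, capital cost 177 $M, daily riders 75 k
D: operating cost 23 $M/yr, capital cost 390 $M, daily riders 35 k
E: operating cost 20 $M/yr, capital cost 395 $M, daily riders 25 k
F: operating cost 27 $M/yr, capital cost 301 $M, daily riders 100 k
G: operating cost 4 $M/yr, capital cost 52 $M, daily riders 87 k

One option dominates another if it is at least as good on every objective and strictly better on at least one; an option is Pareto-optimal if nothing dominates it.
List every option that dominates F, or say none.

A: worse on operating cost (35 vs 27).
B: worse on daily riders (65 vs 100).
C: worse on operating cost (36 vs 27).
D: worse on capital cost (390 vs 301).
E: worse on capital cost (395 vs 301).
G: worse on daily riders (87 vs 100).
No option dominates F.

none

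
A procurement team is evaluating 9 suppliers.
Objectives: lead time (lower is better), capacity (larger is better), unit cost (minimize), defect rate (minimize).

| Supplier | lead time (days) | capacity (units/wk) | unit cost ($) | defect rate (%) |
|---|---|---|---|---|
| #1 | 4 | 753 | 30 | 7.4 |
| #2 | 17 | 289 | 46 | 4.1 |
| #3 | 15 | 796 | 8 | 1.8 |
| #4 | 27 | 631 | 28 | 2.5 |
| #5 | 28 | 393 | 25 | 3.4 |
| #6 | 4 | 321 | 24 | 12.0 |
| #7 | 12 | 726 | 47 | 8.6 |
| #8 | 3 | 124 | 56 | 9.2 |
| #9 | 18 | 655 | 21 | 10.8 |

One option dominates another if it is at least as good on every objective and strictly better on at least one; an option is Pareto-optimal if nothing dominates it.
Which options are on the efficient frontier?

#1, #3, #6, #8

#1: not dominated.
#2: dominated by #3 (lead time 15≤17, capacity 796≥289, unit cost 8≤46, defect rate 1.8≤4.1).
#3: not dominated (best capacity).
#4: dominated by #3 (lead time 15≤27, capacity 796≥631, unit cost 8≤28, defect rate 1.8≤2.5).
#5: dominated by #3 (lead time 15≤28, capacity 796≥393, unit cost 8≤25, defect rate 1.8≤3.4).
#6: not dominated.
#7: dominated by #1 (lead time 4≤12, capacity 753≥726, unit cost 30≤47, defect rate 7.4≤8.6).
#8: not dominated (best lead time).
#9: dominated by #3 (lead time 15≤18, capacity 796≥655, unit cost 8≤21, defect rate 1.8≤10.8).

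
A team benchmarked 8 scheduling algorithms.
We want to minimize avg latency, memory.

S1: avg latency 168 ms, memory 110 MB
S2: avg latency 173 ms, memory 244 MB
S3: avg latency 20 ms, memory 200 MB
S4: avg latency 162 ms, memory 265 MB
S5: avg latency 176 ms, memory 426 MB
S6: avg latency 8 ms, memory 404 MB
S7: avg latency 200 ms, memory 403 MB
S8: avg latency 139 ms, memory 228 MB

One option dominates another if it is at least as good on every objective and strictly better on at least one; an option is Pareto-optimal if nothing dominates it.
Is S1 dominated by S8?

No

S8 vs S1: S8 is worse on memory (228 vs 110), so it does not dominate S1.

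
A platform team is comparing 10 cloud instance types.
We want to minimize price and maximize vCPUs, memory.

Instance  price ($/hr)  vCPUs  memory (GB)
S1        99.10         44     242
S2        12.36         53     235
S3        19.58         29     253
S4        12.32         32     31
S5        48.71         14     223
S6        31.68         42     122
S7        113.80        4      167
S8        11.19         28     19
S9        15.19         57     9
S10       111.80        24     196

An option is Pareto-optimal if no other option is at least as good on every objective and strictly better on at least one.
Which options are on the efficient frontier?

S1, S2, S3, S4, S8, S9

S1: not dominated.
S2: not dominated.
S3: not dominated (best memory).
S4: not dominated.
S5: dominated by S2 (price 12.36≤48.71, vCPUs 53≥14, memory 235≥223).
S6: dominated by S2 (price 12.36≤31.68, vCPUs 53≥42, memory 235≥122).
S7: dominated by S1 (price 99.10≤113.80, vCPUs 44≥4, memory 242≥167).
S8: not dominated (best price).
S9: not dominated (best vCPUs).
S10: dominated by S1 (price 99.10≤111.80, vCPUs 44≥24, memory 242≥196).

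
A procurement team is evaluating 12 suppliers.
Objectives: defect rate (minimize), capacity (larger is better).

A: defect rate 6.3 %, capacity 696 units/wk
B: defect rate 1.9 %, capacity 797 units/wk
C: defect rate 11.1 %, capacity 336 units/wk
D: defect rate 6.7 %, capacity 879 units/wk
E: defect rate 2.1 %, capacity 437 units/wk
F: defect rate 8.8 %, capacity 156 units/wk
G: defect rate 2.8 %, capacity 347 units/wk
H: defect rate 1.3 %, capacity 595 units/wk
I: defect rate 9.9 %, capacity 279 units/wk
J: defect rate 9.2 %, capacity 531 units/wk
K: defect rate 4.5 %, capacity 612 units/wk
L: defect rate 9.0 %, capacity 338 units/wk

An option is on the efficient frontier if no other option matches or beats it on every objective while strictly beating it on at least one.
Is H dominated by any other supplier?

A: worse on defect rate (6.3 vs 1.3).
B: worse on defect rate (1.9 vs 1.3).
C: worse on defect rate (11.1 vs 1.3).
D: worse on defect rate (6.7 vs 1.3).
E: worse on defect rate (2.1 vs 1.3).
F: worse on defect rate (8.8 vs 1.3).
G: worse on defect rate (2.8 vs 1.3).
I: worse on defect rate (9.9 vs 1.3).
J: worse on defect rate (9.2 vs 1.3).
K: worse on defect rate (4.5 vs 1.3).
L: worse on defect rate (9.0 vs 1.3).
No option is at least as good as H on every objective and strictly better on one.

No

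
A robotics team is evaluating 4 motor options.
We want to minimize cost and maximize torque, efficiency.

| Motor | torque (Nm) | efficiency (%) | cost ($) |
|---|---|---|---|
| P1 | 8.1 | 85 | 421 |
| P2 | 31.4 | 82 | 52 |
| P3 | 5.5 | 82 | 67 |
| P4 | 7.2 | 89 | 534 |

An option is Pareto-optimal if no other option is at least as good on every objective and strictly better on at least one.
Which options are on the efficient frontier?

P1: not dominated.
P2: not dominated (best torque).
P3: dominated by P2 (torque 31.4≥5.5, efficiency 82≥82, cost 52≤67).
P4: not dominated (best efficiency).

P1, P2, P4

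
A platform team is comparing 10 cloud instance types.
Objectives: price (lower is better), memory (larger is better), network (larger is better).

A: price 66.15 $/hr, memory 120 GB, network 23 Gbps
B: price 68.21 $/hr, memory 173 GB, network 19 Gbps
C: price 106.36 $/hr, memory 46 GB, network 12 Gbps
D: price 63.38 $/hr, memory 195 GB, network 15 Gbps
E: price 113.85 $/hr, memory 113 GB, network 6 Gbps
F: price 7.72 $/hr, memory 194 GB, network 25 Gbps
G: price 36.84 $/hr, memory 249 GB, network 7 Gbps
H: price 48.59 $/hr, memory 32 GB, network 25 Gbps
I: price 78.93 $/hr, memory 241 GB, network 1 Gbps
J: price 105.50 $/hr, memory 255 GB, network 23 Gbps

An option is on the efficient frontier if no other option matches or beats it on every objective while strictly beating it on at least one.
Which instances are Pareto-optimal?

D, F, G, J

A: dominated by F (price 7.72≤66.15, memory 194≥120, network 25≥23).
B: dominated by F (price 7.72≤68.21, memory 194≥173, network 25≥19).
C: dominated by A (price 66.15≤106.36, memory 120≥46, network 23≥12).
D: not dominated.
E: dominated by A (price 66.15≤113.85, memory 120≥113, network 23≥6).
F: not dominated (best price).
G: not dominated.
H: dominated by F (price 7.72≤48.59, memory 194≥32, network 25≥25).
I: dominated by G (price 36.84≤78.93, memory 249≥241, network 7≥1).
J: not dominated (best memory).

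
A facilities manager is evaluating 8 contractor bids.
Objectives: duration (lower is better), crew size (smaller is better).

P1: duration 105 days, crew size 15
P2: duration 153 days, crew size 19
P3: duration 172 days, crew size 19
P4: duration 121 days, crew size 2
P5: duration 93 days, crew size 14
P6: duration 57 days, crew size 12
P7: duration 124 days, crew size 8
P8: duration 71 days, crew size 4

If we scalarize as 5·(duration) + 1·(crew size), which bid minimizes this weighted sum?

P1: 5·105 + 1·15 = 540
P2: 5·153 + 1·19 = 784
P3: 5·172 + 1·19 = 879
P4: 5·121 + 1·2 = 607
P5: 5·93 + 1·14 = 479
P6: 5·57 + 1·12 = 297
P7: 5·124 + 1·8 = 628
P8: 5·71 + 1·4 = 359
Lowest: P6 at 297.

P6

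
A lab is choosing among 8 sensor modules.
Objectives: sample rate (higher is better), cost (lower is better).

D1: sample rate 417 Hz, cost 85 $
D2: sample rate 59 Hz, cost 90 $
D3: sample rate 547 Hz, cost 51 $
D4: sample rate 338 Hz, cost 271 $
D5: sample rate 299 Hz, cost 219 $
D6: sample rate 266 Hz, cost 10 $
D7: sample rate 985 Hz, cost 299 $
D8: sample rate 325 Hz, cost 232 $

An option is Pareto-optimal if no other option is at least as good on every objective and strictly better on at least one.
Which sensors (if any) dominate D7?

none

D1: worse on sample rate (417 vs 985).
D2: worse on sample rate (59 vs 985).
D3: worse on sample rate (547 vs 985).
D4: worse on sample rate (338 vs 985).
D5: worse on sample rate (299 vs 985).
D6: worse on sample rate (266 vs 985).
D8: worse on sample rate (325 vs 985).
No option dominates D7.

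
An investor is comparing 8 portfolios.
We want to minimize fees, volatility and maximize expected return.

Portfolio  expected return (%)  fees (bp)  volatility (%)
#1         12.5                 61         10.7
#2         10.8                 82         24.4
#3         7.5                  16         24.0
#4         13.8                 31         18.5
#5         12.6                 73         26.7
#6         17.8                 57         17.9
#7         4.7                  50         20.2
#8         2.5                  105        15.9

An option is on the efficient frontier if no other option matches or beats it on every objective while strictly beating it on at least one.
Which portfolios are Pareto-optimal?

#1, #3, #4, #6

#1: not dominated (best volatility).
#2: dominated by #1 (expected return 12.5≥10.8, fees 61≤82, volatility 10.7≤24.4).
#3: not dominated (best fees).
#4: not dominated.
#5: dominated by #4 (expected return 13.8≥12.6, fees 31≤73, volatility 18.5≤26.7).
#6: not dominated (best expected return).
#7: dominated by #4 (expected return 13.8≥4.7, fees 31≤50, volatility 18.5≤20.2).
#8: dominated by #1 (expected return 12.5≥2.5, fees 61≤105, volatility 10.7≤15.9).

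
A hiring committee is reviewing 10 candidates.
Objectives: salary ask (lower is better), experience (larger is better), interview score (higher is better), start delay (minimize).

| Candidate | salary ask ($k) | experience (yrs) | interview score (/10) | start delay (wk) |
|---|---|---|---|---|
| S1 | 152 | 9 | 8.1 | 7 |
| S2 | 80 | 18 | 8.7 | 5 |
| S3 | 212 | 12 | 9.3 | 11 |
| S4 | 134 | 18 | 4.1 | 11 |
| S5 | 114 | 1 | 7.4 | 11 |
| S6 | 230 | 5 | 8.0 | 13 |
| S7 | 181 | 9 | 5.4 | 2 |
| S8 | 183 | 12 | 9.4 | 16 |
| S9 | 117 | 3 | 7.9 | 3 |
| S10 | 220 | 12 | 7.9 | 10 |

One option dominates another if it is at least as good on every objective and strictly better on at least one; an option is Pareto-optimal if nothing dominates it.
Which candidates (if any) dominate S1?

S2

S2: salary ask 80≤152, experience 18≥9, interview score 8.7≥8.1, start delay 5≤7 — dominates S1.
Others (S3, S4, S5, S6, S7, S8, S9, S10) are each worse than S1 on at least one objective.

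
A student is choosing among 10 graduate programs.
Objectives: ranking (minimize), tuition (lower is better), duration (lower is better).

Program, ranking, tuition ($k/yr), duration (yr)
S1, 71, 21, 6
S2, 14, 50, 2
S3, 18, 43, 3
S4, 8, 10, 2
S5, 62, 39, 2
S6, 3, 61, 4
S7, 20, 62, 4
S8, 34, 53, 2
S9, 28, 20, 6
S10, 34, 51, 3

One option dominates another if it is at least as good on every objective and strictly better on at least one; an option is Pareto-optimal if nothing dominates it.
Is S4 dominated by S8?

No

S8 vs S4: S8 is worse on ranking (34 vs 8), so it does not dominate S4.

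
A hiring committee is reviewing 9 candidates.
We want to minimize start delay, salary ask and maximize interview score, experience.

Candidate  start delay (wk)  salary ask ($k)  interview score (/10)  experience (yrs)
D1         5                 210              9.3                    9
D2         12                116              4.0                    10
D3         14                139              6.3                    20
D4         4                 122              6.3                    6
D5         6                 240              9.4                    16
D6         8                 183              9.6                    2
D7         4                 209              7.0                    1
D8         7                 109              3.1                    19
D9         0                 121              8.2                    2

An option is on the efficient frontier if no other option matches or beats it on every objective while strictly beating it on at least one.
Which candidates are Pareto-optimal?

D1, D2, D3, D4, D5, D6, D8, D9

D1: not dominated.
D2: not dominated.
D3: not dominated (best experience).
D4: not dominated.
D5: not dominated.
D6: not dominated (best interview score).
D7: dominated by D9 (start delay 0≤4, salary ask 121≤209, interview score 8.2≥7.0, experience 2≥1).
D8: not dominated (best salary ask).
D9: not dominated (best start delay).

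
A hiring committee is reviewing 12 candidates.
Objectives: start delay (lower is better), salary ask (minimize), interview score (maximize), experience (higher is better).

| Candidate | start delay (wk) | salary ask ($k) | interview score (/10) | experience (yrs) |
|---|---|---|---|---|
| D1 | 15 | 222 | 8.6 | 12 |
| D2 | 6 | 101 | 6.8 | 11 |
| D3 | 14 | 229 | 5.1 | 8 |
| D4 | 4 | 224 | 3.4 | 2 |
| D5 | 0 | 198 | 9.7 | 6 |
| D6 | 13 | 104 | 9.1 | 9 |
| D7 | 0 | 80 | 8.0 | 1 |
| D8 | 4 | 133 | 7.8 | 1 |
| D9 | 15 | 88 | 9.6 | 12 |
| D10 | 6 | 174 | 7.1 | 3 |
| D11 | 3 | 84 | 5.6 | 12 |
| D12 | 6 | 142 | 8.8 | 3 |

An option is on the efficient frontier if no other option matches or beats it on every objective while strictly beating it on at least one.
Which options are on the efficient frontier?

D1: dominated by D9 (start delay 15≤15, salary ask 88≤222, interview score 9.6≥8.6, experience 12≥12).
D2: not dominated.
D3: dominated by D2 (start delay 6≤14, salary ask 101≤229, interview score 6.8≥5.1, experience 11≥8).
D4: dominated by D5 (start delay 0≤4, salary ask 198≤224, interview score 9.7≥3.4, experience 6≥2).
D5: not dominated (best interview score).
D6: not dominated.
D7: not dominated (best salary ask).
D8: dominated by D7 (start delay 0≤4, salary ask 80≤133, interview score 8.0≥7.8, experience 1≥1).
D9: not dominated.
D10: dominated by D12 (start delay 6≤6, salary ask 142≤174, interview score 8.8≥7.1, experience 3≥3).
D11: not dominated.
D12: not dominated.

D2, D5, D6, D7, D9, D11, D12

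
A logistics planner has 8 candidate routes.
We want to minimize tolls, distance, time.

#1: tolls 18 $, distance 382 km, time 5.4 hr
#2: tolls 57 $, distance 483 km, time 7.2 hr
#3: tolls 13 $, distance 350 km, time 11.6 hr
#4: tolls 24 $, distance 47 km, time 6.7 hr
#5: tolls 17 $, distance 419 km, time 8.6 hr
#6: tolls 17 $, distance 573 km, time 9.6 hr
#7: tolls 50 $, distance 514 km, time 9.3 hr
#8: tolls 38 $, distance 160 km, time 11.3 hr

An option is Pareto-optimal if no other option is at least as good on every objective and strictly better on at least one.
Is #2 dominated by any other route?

#1 vs #2: tolls 18≤57, distance 382≤483, time 5.4≤7.2 — #1 is at least as good on every objective and strictly better on at least one, so #1 dominates #2.

Yes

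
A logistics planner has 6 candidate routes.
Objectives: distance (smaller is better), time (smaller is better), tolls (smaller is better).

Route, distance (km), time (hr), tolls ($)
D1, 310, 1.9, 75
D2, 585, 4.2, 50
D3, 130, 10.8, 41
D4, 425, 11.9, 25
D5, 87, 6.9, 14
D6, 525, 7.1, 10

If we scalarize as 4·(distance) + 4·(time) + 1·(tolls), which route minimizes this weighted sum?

D5

D1: 4·310 + 4·1.9 + 1·75 = 1322.6
D2: 4·585 + 4·4.2 + 1·50 = 2406.8
D3: 4·130 + 4·10.8 + 1·41 = 604.2
D4: 4·425 + 4·11.9 + 1·25 = 1772.6
D5: 4·87 + 4·6.9 + 1·14 = 389.6
D6: 4·525 + 4·7.1 + 1·10 = 2138.4
Lowest: D5 at 389.6.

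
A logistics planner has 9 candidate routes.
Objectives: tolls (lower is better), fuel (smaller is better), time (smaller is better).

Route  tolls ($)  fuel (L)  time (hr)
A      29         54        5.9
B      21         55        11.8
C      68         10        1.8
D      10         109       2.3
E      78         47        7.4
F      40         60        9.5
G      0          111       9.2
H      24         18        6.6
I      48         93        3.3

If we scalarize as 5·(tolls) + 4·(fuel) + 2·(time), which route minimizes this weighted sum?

H

A: 5·29 + 4·54 + 2·5.9 = 372.8
B: 5·21 + 4·55 + 2·11.8 = 348.6
C: 5·68 + 4·10 + 2·1.8 = 383.6
D: 5·10 + 4·109 + 2·2.3 = 490.6
E: 5·78 + 4·47 + 2·7.4 = 592.8
F: 5·40 + 4·60 + 2·9.5 = 459.0
G: 5·0 + 4·111 + 2·9.2 = 462.4
H: 5·24 + 4·18 + 2·6.6 = 205.2
I: 5·48 + 4·93 + 2·3.3 = 618.6
Lowest: H at 205.2.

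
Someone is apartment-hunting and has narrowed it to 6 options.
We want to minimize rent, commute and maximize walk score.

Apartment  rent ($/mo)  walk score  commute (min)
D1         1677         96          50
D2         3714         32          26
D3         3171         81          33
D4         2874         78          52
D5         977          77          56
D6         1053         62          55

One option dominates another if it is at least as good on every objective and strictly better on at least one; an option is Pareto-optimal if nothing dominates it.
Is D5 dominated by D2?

D2 vs D5: D2 is worse on rent (3714 vs 977), so it does not dominate D5.

No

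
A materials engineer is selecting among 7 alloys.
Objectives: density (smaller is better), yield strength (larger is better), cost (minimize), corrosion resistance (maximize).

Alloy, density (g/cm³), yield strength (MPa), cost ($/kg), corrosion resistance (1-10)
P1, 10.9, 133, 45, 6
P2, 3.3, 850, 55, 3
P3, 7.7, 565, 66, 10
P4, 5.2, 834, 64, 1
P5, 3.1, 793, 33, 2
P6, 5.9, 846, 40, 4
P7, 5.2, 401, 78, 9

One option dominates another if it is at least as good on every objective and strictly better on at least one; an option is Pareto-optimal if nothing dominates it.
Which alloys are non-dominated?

P1: not dominated.
P2: not dominated (best yield strength).
P3: not dominated (best corrosion resistance).
P4: dominated by P2 (density 3.3≤5.2, yield strength 850≥834, cost 55≤64, corrosion resistance 3≥1).
P5: not dominated (best density).
P6: not dominated.
P7: not dominated.

P1, P2, P3, P5, P6, P7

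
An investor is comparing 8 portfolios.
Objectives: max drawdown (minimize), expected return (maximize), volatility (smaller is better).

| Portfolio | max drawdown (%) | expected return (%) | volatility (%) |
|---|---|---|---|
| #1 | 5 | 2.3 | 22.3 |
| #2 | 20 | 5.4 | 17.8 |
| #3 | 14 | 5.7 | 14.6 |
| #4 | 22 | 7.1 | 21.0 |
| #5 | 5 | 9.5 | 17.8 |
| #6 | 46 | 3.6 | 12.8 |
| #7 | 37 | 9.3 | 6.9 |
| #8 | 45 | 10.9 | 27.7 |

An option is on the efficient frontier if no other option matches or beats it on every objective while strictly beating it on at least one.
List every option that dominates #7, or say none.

#1: worse on expected return (2.3 vs 9.3).
#2: worse on expected return (5.4 vs 9.3).
#3: worse on expected return (5.7 vs 9.3).
#4: worse on expected return (7.1 vs 9.3).
#5: worse on volatility (17.8 vs 6.9).
#6: worse on max drawdown (46 vs 37).
#8: worse on max drawdown (45 vs 37).
No option dominates #7.

none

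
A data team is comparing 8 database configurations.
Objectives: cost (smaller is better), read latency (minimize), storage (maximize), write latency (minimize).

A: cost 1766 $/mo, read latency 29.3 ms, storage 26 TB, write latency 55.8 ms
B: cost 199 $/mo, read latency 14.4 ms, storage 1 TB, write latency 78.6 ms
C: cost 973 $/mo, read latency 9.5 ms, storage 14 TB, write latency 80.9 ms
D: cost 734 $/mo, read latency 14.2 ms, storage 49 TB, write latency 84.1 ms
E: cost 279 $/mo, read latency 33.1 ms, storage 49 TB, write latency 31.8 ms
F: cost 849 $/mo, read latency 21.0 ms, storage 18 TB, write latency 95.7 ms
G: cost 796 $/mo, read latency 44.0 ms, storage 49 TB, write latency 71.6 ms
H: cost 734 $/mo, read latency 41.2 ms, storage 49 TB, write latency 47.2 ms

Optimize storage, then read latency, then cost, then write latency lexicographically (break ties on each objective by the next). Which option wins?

D

First maximize storage: best is 49, kept {D, E, G, H}.
Then minimize read latency: best is 14.2, kept {D}.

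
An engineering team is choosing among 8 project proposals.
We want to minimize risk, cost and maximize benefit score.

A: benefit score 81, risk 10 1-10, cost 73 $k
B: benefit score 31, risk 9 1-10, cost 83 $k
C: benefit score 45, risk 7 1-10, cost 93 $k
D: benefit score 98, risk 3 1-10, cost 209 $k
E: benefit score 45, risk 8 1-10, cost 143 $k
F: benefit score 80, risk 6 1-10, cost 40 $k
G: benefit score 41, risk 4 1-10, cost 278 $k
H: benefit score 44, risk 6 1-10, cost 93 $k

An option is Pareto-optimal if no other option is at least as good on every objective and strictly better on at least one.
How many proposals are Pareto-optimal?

A: not dominated.
B: dominated by F (benefit score 80≥31, risk 6≤9, cost 40≤83).
C: dominated by F (benefit score 80≥45, risk 6≤7, cost 40≤93).
D: not dominated (best benefit score).
E: dominated by C (benefit score 45≥45, risk 7≤8, cost 93≤143).
F: not dominated (best cost).
G: dominated by D (benefit score 98≥41, risk 3≤4, cost 209≤278).
H: dominated by F (benefit score 80≥44, risk 6≤6, cost 40≤93).
Pareto-optimal: A, D, F → 3.

3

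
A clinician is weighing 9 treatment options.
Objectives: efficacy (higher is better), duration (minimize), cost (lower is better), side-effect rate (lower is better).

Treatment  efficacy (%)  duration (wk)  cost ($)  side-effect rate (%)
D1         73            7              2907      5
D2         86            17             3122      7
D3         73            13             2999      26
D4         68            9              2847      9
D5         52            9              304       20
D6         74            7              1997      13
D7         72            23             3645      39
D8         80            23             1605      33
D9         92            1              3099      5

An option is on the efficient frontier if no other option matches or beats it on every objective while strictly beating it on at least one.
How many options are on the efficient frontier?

D1: not dominated.
D2: dominated by D9 (efficacy 92≥86, duration 1≤17, cost 3099≤3122, side-effect rate 5≤7).
D3: dominated by D1 (efficacy 73≥73, duration 7≤13, cost 2907≤2999, side-effect rate 5≤26).
D4: not dominated.
D5: not dominated (best cost).
D6: not dominated.
D7: dominated by D1 (efficacy 73≥72, duration 7≤23, cost 2907≤3645, side-effect rate 5≤39).
D8: not dominated.
D9: not dominated (best efficacy).
Pareto-optimal: D1, D4, D5, D6, D8, D9 → 6.

6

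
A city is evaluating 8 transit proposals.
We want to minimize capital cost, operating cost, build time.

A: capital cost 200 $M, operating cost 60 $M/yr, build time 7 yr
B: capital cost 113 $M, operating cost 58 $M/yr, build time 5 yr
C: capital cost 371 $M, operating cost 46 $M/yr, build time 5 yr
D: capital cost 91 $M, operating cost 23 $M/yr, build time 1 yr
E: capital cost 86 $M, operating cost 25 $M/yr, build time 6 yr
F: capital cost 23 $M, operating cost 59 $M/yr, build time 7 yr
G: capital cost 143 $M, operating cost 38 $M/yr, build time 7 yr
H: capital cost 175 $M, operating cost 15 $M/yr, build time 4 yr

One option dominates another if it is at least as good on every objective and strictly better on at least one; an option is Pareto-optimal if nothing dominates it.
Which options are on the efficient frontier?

A: dominated by B (capital cost 113≤200, operating cost 58≤60, build time 5≤7).
B: dominated by D (capital cost 91≤113, operating cost 23≤58, build time 1≤5).
C: dominated by D (capital cost 91≤371, operating cost 23≤46, build time 1≤5).
D: not dominated (best build time).
E: not dominated.
F: not dominated (best capital cost).
G: dominated by D (capital cost 91≤143, operating cost 23≤38, build time 1≤7).
H: not dominated (best operating cost).

D, E, F, H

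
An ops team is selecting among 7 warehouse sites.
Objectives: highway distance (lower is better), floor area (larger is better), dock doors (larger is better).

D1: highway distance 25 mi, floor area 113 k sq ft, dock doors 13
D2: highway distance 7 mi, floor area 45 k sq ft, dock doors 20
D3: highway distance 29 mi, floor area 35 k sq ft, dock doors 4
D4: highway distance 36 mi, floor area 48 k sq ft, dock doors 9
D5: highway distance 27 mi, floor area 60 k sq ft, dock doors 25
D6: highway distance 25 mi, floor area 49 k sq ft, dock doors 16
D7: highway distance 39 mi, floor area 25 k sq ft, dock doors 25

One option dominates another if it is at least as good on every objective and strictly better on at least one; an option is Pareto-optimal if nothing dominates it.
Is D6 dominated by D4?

D4 vs D6: D4 is worse on highway distance (36 vs 25), so it does not dominate D6.

No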